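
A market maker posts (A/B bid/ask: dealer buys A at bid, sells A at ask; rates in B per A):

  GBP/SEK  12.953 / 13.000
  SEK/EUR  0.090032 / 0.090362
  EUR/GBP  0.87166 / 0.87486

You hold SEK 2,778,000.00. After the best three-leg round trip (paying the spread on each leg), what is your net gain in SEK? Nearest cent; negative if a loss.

Net profit: SEK 45,882.50

Best loop SEK → EUR → GBP → SEK:
SEK 2,778,000.00 × 0.090032 (sell SEK at bid) = EUR 250,108.90
EUR 250,108.90 × 0.87166 (sell EUR at bid) = GBP 218,009.92
GBP 218,009.92 × 12.953 (sell GBP at bid) = SEK 2,823,882.50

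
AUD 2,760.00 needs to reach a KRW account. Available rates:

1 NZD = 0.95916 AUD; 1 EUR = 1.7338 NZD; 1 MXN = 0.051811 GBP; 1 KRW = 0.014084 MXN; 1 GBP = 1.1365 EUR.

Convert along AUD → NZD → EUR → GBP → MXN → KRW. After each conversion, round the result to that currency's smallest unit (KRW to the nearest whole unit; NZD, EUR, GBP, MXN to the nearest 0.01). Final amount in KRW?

KRW 2,001,257

AUD 2,760.00 ÷ 0.95916 = NZD 2,877.52
NZD 2,877.52 ÷ 1.7338 = EUR 1,659.66
EUR 1,659.66 ÷ 1.1365 = GBP 1,460.33
GBP 1,460.33 ÷ 0.051811 = MXN 28,185.71
MXN 28,185.71 ÷ 0.014084 = KRW 2,001,257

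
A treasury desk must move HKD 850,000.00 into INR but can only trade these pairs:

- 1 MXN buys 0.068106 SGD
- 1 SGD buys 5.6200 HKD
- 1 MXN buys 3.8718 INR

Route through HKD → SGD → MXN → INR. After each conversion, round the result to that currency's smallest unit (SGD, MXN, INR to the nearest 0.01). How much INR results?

INR 8,598,251.57

HKD 850,000.00 ÷ 5.6200 = SGD 151,245.55
SGD 151,245.55 ÷ 0.068106 = MXN 2,220,737.53
MXN 2,220,737.53 × 3.8718 = INR 8,598,251.57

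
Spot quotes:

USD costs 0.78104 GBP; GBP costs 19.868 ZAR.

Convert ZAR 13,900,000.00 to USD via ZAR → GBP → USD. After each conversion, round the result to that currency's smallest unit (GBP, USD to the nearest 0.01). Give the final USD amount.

USD 895,751.15

ZAR 13,900,000.00 ÷ 19.868 = GBP 699,617.48
GBP 699,617.48 ÷ 0.78104 = USD 895,751.15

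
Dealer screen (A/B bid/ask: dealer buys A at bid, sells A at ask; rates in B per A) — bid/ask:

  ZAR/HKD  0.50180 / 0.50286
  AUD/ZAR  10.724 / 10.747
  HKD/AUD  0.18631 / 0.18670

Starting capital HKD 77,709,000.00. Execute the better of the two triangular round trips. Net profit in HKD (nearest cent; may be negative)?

Net profit: HKD 201,312.87

Best loop HKD → AUD → ZAR → HKD:
HKD 77,709,000.00 × 0.18631 (sell HKD at bid) = AUD 14,477,963.79
AUD 14,477,963.79 × 10.724 (sell AUD at bid) = ZAR 155,261,683.68
ZAR 155,261,683.68 × 0.50180 (sell ZAR at bid) = HKD 77,910,312.87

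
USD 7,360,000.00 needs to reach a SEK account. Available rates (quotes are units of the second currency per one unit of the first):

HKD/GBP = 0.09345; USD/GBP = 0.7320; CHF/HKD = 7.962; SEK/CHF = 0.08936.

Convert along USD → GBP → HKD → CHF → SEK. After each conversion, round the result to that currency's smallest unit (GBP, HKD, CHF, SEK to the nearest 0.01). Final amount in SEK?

SEK 81,029,704.68

USD 7,360,000.00 × 0.7320 = GBP 5,387,520.00
GBP 5,387,520.00 ÷ 0.09345 = HKD 57,651,364.37
HKD 57,651,364.37 ÷ 7.962 = CHF 7,240,814.41
CHF 7,240,814.41 ÷ 0.08936 = SEK 81,029,704.68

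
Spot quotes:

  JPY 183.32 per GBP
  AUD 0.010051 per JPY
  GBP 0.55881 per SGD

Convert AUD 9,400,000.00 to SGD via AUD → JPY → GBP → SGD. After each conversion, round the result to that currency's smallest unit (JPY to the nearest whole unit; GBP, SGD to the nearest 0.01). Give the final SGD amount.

SGD 9,129,448.92

AUD 9,400,000.00 ÷ 0.010051 = JPY 935,230,325
JPY 935,230,325 ÷ 183.32 = GBP 5,101,627.35
GBP 5,101,627.35 ÷ 0.55881 = SGD 9,129,448.92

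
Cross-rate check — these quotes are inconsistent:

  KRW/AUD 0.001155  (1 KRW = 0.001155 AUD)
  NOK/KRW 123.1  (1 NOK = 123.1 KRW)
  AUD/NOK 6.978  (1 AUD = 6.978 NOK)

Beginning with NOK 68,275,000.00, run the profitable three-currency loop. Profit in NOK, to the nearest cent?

Profit: NOK 541,203.03

Profitable loop is NOK → AUD → KRW → NOK:
NOK 68,275,000.00 ÷ 6.978 = AUD 9,784,322.16
AUD 9,784,322.16 ÷ 0.001155 = KRW 8,471,274,593
KRW 8,471,274,593 ÷ 123.1 = NOK 68,816,203.03
Profit = NOK 68,816,203.03 − NOK 68,275,000.00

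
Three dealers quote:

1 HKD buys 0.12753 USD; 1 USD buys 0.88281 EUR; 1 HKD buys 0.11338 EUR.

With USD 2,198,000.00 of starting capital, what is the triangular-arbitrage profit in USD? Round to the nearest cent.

Profitable loop is USD → HKD → EUR → USD:
USD 2,198,000.00 ÷ 0.12753 = HKD 17,235,160.35
HKD 17,235,160.35 × 0.11338 = EUR 1,954,122.48
EUR 1,954,122.48 ÷ 0.88281 = USD 2,213,525.54
Profit = USD 2,213,525.54 − USD 2,198,000.00

Profit: USD 15,525.54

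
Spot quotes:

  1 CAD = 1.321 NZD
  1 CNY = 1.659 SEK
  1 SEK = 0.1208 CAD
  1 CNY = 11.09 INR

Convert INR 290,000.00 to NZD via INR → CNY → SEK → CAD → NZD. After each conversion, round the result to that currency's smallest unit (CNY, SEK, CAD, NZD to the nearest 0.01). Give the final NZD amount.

INR 290,000.00 ÷ 11.09 = CNY 26,149.68
CNY 26,149.68 × 1.659 = SEK 43,382.32
SEK 43,382.32 × 0.1208 = CAD 5,240.58
CAD 5,240.58 × 1.321 = NZD 6,922.81

NZD 6,922.81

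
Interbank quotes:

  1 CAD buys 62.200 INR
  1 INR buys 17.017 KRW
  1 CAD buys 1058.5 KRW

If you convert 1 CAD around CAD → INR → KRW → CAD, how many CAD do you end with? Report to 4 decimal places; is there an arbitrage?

1.0000 (no arbitrage)

Around CAD → INR → KRW → CAD: 1 × 62.200 × 17.017 ÷ 1058.5 = 0.999960
Product ≈ 1 (deviation 0.004%, within rounding noise).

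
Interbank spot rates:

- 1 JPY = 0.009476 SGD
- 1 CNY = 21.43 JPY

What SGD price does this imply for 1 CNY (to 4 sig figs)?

CNY/SGD = 0.2031

1 CNY × 21.43 = 21.43 JPY
21.43 JPY × 0.009476 = 0.203071 SGD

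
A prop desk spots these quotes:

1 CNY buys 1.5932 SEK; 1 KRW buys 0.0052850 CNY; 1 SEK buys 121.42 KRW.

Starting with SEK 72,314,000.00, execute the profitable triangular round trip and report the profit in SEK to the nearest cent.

Profitable loop is SEK → KRW → CNY → SEK:
SEK 72,314,000.00 × 121.42 = KRW 8,780,365,880
KRW 8,780,365,880 × 0.0052850 = CNY 46,404,233.68
CNY 46,404,233.68 × 1.5932 = SEK 73,931,225.09
Profit = SEK 73,931,225.09 − SEK 72,314,000.00

Profit: SEK 1,617,225.09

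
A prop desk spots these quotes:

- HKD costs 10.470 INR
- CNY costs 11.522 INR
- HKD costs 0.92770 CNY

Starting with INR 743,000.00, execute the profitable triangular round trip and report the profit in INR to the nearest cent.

Profitable loop is INR → HKD → CNY → INR:
INR 743,000.00 ÷ 10.470 = HKD 70,964.66
HKD 70,964.66 × 0.92770 = CNY 65,833.92
CNY 65,833.92 × 11.522 = INR 758,538.38
Profit = INR 758,538.38 − INR 743,000.00

Profit: INR 15,538.38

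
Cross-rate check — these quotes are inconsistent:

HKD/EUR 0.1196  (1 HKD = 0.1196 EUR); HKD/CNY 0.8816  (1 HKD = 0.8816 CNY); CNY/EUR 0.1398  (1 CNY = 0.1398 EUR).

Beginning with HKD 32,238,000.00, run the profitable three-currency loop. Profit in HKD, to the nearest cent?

Profit: HKD 983,226.65

Profitable loop is HKD → CNY → EUR → HKD:
HKD 32,238,000.00 × 0.8816 = CNY 28,421,020.80
CNY 28,421,020.80 × 0.1398 = EUR 3,973,258.71
EUR 3,973,258.71 ÷ 0.1196 = HKD 33,221,226.65
Profit = HKD 33,221,226.65 − HKD 32,238,000.00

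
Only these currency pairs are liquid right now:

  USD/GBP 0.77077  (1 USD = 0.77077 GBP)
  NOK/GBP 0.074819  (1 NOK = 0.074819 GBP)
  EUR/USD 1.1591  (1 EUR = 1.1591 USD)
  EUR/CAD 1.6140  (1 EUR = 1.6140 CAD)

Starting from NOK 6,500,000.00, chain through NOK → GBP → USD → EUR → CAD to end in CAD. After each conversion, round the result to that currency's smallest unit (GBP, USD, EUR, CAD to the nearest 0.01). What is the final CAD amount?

CAD 878,583.56

NOK 6,500,000.00 × 0.074819 = GBP 486,323.50
GBP 486,323.50 ÷ 0.77077 = USD 630,958.00
USD 630,958.00 ÷ 1.1591 = EUR 544,351.65
EUR 544,351.65 × 1.6140 = CAD 878,583.56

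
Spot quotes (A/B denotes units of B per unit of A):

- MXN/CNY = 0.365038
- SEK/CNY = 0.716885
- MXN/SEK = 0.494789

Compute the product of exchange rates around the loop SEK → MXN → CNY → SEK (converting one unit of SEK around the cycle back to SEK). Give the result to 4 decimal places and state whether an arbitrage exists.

1.0291 (arbitrage exists)

Around SEK → MXN → CNY → SEK: 1 ÷ 0.494789 × 0.365038 ÷ 0.716885 = 1.029126
Product > 1; profitable direction is SEK → MXN → CNY → SEK.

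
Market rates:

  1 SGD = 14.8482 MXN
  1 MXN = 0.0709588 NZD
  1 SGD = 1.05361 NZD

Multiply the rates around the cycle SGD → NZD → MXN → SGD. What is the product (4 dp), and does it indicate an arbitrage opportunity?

1.0000 (no arbitrage)

Around SGD → NZD → MXN → SGD: 1 × 1.05361 ÷ 0.0709588 ÷ 14.8482 = 1.000000
Product ≈ 1 (deviation 0.000%, within rounding noise).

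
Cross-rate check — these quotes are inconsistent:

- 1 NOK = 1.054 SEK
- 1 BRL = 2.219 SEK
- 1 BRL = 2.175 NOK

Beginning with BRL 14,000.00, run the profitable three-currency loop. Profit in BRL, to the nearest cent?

Profit: BRL 463.41

Profitable loop is BRL → NOK → SEK → BRL:
BRL 14,000.00 × 2.175 = NOK 30,450.00
NOK 30,450.00 × 1.054 = SEK 32,094.30
SEK 32,094.30 ÷ 2.219 = BRL 14,463.41
Profit = BRL 14,463.41 − BRL 14,000.00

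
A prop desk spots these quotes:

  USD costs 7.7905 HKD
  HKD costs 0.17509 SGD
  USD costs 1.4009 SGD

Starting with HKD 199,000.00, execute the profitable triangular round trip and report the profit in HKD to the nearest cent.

Profit: HKD 5,377.71

Profitable loop is HKD → USD → SGD → HKD:
HKD 199,000.00 ÷ 7.7905 = USD 25,543.93
USD 25,543.93 × 1.4009 = SGD 35,784.49
SGD 35,784.49 ÷ 0.17509 = HKD 204,377.71
Profit = HKD 204,377.71 − HKD 199,000.00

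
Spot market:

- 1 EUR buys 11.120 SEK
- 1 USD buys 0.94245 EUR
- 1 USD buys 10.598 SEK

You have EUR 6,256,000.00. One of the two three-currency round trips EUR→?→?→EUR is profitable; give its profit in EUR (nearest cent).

Profit: EUR 70,413.13

Profitable loop is EUR → USD → SEK → EUR:
EUR 6,256,000.00 ÷ 0.94245 = USD 6,638,017.93
USD 6,638,017.93 × 10.598 = SEK 70,349,714.04
SEK 70,349,714.04 ÷ 11.120 = EUR 6,326,413.13
Profit = EUR 6,326,413.13 − EUR 6,256,000.00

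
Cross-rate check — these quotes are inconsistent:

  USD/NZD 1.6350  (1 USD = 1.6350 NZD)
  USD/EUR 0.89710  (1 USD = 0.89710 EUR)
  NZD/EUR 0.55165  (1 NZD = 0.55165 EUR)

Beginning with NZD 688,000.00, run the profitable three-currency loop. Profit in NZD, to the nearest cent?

Profitable loop is NZD → EUR → USD → NZD:
NZD 688,000.00 × 0.55165 = EUR 379,535.20
EUR 379,535.20 ÷ 0.89710 = USD 423,069.00
USD 423,069.00 × 1.6350 = NZD 691,717.82
Profit = NZD 691,717.82 − NZD 688,000.00

Profit: NZD 3,717.82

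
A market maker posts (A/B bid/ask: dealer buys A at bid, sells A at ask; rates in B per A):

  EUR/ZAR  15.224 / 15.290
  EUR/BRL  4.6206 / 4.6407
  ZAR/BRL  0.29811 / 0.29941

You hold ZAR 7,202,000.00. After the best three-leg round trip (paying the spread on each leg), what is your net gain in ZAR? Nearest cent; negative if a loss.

Best loop ZAR → EUR → BRL → ZAR:
ZAR 7,202,000.00 ÷ 15.290 (buy EUR at ask) = EUR 471,026.81
EUR 471,026.81 × 4.6206 (sell EUR at bid) = BRL 2,176,426.50
BRL 2,176,426.50 ÷ 0.29941 (buy ZAR at ask) = ZAR 7,269,050.80

Net profit: ZAR 67,050.80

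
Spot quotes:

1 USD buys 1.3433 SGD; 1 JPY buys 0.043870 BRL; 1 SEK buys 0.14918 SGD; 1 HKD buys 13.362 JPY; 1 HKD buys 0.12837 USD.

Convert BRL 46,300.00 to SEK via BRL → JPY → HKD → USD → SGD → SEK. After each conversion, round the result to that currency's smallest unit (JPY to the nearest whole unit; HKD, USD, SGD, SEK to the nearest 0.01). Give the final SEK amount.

SEK 91,299.37

BRL 46,300.00 ÷ 0.043870 = JPY 1,055,391
JPY 1,055,391 ÷ 13.362 = HKD 78,984.51
HKD 78,984.51 × 0.12837 = USD 10,139.24
USD 10,139.24 × 1.3433 = SGD 13,620.04
SGD 13,620.04 ÷ 0.14918 = SEK 91,299.37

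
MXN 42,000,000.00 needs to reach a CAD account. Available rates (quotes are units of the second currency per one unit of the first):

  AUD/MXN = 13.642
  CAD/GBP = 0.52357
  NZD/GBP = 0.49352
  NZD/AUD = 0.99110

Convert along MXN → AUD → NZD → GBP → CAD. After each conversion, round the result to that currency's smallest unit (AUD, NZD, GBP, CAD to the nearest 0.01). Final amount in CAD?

MXN 42,000,000.00 ÷ 13.642 = AUD 3,078,727.46
AUD 3,078,727.46 ÷ 0.99110 = NZD 3,106,374.19
NZD 3,106,374.19 × 0.49352 = GBP 1,533,057.79
GBP 1,533,057.79 ÷ 0.52357 = CAD 2,928,085.62

CAD 2,928,085.62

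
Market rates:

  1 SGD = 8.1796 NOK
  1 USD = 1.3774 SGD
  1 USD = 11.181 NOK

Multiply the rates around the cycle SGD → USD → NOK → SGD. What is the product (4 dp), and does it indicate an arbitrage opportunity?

Around SGD → USD → NOK → SGD: 1 ÷ 1.3774 × 11.181 ÷ 8.1796 = 0.992404
Product < 1; profitable direction is SGD → NOK → USD → SGD.

0.9924 (arbitrage exists)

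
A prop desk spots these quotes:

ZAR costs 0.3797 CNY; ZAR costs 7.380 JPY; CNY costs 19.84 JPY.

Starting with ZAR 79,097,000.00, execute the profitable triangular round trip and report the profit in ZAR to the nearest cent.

Profitable loop is ZAR → CNY → JPY → ZAR:
ZAR 79,097,000.00 × 0.3797 = CNY 30,033,130.90
CNY 30,033,130.90 × 19.84 = JPY 595,857,317
JPY 595,857,317 ÷ 7.380 = ZAR 80,739,473.86
Profit = ZAR 80,739,473.86 − ZAR 79,097,000.00

Profit: ZAR 1,642,473.86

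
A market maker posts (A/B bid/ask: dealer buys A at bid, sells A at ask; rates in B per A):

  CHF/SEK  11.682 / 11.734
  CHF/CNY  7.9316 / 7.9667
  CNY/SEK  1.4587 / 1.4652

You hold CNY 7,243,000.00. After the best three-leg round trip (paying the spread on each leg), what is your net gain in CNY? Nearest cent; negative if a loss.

Best loop CNY → CHF → SEK → CNY:
CNY 7,243,000.00 ÷ 7.9667 (buy CHF at ask) = CHF 909,159.38
CHF 909,159.38 × 11.682 (sell CHF at bid) = SEK 10,620,799.83
SEK 10,620,799.83 ÷ 1.4652 (buy CNY at ask) = CNY 7,248,703.13

Net profit: CNY 5,703.13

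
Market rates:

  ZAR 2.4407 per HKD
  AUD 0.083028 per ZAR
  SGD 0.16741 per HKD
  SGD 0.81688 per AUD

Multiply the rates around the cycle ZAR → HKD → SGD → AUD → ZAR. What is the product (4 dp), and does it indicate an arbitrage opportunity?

1.0113 (arbitrage exists)

Around ZAR → HKD → SGD → AUD → ZAR: 1 ÷ 2.4407 × 0.16741 ÷ 0.81688 ÷ 0.083028 = 1.011310
Product > 1; profitable direction is ZAR → HKD → SGD → AUD → ZAR.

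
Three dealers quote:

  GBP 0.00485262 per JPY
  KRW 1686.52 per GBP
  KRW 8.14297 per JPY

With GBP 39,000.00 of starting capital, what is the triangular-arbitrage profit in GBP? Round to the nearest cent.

Profit: GBP 196.70

Profitable loop is GBP → KRW → JPY → GBP:
GBP 39,000.00 × 1686.52 = KRW 65,774,280
KRW 65,774,280 ÷ 8.14297 = JPY 8,077,431
JPY 8,077,431 × 0.00485262 = GBP 39,196.70
Profit = GBP 39,196.70 − GBP 39,000.00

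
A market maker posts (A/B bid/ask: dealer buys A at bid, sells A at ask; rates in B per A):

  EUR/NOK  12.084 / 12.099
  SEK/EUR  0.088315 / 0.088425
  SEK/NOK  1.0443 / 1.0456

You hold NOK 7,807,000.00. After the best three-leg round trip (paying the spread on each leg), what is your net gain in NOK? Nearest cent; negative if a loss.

Net profit: NOK 161,265.47

Best loop NOK → SEK → EUR → NOK:
NOK 7,807,000.00 ÷ 1.0456 (buy SEK at ask) = SEK 7,466,526.40
SEK 7,466,526.40 × 0.088315 (sell SEK at bid) = EUR 659,406.28
EUR 659,406.28 × 12.084 (sell EUR at bid) = NOK 7,968,265.47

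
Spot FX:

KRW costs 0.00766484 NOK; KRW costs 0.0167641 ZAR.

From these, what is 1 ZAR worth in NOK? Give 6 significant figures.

ZAR/NOK = 0.457218

1 ZAR ÷ 0.0167641 = 59.6513 KRW
59.6513 KRW × 0.00766484 = 0.457218 NOK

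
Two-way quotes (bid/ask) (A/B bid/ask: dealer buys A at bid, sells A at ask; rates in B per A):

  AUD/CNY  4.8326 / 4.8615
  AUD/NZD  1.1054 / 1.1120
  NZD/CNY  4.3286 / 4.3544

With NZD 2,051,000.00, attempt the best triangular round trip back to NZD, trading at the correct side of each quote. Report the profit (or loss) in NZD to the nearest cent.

Best loop NZD → AUD → CNY → NZD:
NZD 2,051,000.00 ÷ 1.1120 (buy AUD at ask) = AUD 1,844,424.46
AUD 1,844,424.46 × 4.8326 (sell AUD at bid) = CNY 8,913,365.65
CNY 8,913,365.65 ÷ 4.3544 (buy NZD at ask) = NZD 2,046,979.07

Net result: NZD -4,020.93 (no profitable arbitrage after spreads)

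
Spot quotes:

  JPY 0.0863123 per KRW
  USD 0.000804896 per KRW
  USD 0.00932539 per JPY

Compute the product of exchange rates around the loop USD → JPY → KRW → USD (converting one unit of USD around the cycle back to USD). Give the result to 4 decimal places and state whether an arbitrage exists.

Around USD → JPY → KRW → USD: 1 ÷ 0.00932539 ÷ 0.0863123 × 0.000804896 = 1.000000
Product ≈ 1 (deviation 0.000%, within rounding noise).

1.0000 (no arbitrage)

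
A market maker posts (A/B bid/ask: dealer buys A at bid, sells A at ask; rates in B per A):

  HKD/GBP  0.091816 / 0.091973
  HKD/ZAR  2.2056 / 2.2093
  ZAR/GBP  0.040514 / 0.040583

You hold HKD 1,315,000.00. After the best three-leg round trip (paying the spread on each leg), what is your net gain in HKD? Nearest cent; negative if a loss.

Best loop HKD → GBP → ZAR → HKD:
HKD 1,315,000.00 × 0.091816 (sell HKD at bid) = GBP 120,738.04
GBP 120,738.04 ÷ 0.040583 (buy ZAR at ask) = ZAR 2,975,089.08
ZAR 2,975,089.08 ÷ 2.2093 (buy HKD at ask) = HKD 1,346,620.68

Net profit: HKD 31,620.68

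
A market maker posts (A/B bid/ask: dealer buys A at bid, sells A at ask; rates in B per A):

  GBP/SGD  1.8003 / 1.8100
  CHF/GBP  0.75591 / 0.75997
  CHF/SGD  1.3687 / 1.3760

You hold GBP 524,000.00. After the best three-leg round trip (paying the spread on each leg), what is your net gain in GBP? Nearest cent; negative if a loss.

Best loop GBP → CHF → SGD → GBP:
GBP 524,000.00 ÷ 0.75997 (buy CHF at ask) = CHF 689,500.90
CHF 689,500.90 × 1.3687 (sell CHF at bid) = SGD 943,719.88
SGD 943,719.88 ÷ 1.8100 (buy GBP at ask) = GBP 521,392.20

Net result: GBP -2,607.80 (no profitable arbitrage after spreads)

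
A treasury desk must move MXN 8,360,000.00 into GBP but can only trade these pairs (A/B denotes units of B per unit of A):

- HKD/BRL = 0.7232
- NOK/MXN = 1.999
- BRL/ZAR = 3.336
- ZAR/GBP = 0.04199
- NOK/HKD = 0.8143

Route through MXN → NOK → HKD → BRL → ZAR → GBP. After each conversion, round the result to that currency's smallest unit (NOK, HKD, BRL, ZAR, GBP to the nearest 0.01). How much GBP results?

MXN 8,360,000.00 ÷ 1.999 = NOK 4,182,091.05
NOK 4,182,091.05 × 0.8143 = HKD 3,405,476.74
HKD 3,405,476.74 × 0.7232 = BRL 2,462,840.78
BRL 2,462,840.78 × 3.336 = ZAR 8,216,036.84
ZAR 8,216,036.84 × 0.04199 = GBP 344,991.39

GBP 344,991.39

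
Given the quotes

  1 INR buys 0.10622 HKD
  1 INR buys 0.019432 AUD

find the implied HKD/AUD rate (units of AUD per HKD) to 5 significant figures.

HKD/AUD = 0.18294

1 HKD ÷ 0.10622 = 9.41442 INR
9.41442 INR × 0.019432 = 0.182941 AUD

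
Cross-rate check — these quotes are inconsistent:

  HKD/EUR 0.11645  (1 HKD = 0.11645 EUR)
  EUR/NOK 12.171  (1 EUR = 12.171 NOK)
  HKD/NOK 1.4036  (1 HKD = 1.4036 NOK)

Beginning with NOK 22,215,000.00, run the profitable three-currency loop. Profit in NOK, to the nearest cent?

Profit: NOK 217,037.04

Profitable loop is NOK → HKD → EUR → NOK:
NOK 22,215,000.00 ÷ 1.4036 = HKD 15,827,158.73
HKD 15,827,158.73 × 0.11645 = EUR 1,843,072.63
EUR 1,843,072.63 × 12.171 = NOK 22,432,037.04
Profit = NOK 22,432,037.04 − NOK 22,215,000.00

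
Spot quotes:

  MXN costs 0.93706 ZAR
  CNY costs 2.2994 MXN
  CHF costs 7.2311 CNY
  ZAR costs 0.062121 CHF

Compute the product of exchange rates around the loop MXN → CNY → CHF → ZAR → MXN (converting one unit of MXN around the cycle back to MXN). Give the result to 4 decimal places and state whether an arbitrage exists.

1.0332 (arbitrage exists)

Around MXN → CNY → CHF → ZAR → MXN: 1 ÷ 2.2994 ÷ 7.2311 ÷ 0.062121 ÷ 0.93706 = 1.033178
Product > 1; profitable direction is MXN → CNY → CHF → ZAR → MXN.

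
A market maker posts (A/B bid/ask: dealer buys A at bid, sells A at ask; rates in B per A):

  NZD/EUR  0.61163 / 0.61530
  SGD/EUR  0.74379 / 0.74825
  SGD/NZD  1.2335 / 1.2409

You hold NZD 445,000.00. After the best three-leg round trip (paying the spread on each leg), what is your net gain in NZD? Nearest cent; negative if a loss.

Net profit: NZD 3,684.66

Best loop NZD → EUR → SGD → NZD:
NZD 445,000.00 × 0.61163 (sell NZD at bid) = EUR 272,175.35
EUR 272,175.35 ÷ 0.74825 (buy SGD at ask) = SGD 363,749.21
SGD 363,749.21 × 1.2335 (sell SGD at bid) = NZD 448,684.66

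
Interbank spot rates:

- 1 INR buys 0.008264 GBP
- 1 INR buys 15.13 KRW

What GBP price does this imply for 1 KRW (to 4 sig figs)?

KRW/GBP = 0.0005462

1 KRW ÷ 15.13 = 0.0660939 INR
0.0660939 INR × 0.008264 = 0.0005462 GBP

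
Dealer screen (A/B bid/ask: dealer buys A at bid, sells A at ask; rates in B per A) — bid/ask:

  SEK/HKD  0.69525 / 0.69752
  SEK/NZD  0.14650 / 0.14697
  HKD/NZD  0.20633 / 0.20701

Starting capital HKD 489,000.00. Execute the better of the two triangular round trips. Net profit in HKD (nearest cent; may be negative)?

Net profit: HKD 7,133.43

Best loop HKD → SEK → NZD → HKD:
HKD 489,000.00 ÷ 0.69752 (buy SEK at ask) = SEK 701,055.17
SEK 701,055.17 × 0.14650 (sell SEK at bid) = NZD 102,704.58
NZD 102,704.58 ÷ 0.20701 (buy HKD at ask) = HKD 496,133.43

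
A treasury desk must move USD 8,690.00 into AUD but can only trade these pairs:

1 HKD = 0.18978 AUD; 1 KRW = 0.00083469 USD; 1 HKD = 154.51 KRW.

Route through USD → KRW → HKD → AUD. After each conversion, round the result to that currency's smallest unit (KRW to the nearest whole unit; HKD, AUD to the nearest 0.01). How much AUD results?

AUD 12,787.58

USD 8,690.00 ÷ 0.00083469 = KRW 10,411,051
KRW 10,411,051 ÷ 154.51 = HKD 67,381.08
HKD 67,381.08 × 0.18978 = AUD 12,787.58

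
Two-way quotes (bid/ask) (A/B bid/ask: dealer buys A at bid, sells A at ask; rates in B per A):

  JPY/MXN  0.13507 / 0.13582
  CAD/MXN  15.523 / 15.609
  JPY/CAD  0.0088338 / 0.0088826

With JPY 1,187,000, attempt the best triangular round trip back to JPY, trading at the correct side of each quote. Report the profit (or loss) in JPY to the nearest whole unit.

Net profit: JPY 11,423

Best loop JPY → CAD → MXN → JPY:
JPY 1,187,000 × 0.0088338 (sell JPY at bid) = CAD 10,485.72
CAD 10,485.72 × 15.523 (sell CAD at bid) = MXN 162,769.84
MXN 162,769.84 ÷ 0.13582 (buy JPY at ask) = JPY 1,198,423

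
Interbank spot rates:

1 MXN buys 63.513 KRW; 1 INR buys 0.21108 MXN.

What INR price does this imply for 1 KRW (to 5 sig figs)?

1 KRW ÷ 63.513 = 0.0157448 MXN
0.0157448 MXN ÷ 0.21108 = 0.0745917 INR

KRW/INR = 0.074592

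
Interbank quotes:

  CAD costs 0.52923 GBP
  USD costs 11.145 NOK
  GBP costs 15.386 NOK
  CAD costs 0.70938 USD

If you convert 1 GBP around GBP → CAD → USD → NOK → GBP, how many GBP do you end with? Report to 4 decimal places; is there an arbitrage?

0.9709 (arbitrage exists)

Around GBP → CAD → USD → NOK → GBP: 1 ÷ 0.52923 × 0.70938 × 11.145 ÷ 15.386 = 0.970932
Product < 1; profitable direction is GBP → NOK → USD → CAD → GBP.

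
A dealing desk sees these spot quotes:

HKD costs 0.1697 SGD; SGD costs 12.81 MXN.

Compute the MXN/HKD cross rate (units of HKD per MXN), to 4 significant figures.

1 MXN ÷ 12.81 = 0.078064 SGD
0.078064 SGD ÷ 0.1697 = 0.460012 HKD

MXN/HKD = 0.4600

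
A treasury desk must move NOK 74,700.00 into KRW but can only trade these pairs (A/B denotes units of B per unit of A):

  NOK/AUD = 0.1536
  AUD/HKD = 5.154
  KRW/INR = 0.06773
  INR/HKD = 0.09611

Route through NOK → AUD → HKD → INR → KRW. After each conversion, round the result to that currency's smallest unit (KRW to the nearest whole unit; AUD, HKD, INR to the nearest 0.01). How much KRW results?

NOK 74,700.00 × 0.1536 = AUD 11,473.92
AUD 11,473.92 × 5.154 = HKD 59,136.58
HKD 59,136.58 ÷ 0.09611 = INR 615,301.01
INR 615,301.01 ÷ 0.06773 = KRW 9,084,616

KRW 9,084,616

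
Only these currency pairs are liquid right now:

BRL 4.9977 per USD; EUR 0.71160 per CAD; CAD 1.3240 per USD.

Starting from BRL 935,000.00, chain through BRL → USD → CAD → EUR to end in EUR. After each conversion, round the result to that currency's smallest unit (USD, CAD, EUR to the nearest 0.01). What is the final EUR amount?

BRL 935,000.00 ÷ 4.9977 = USD 187,086.06
USD 187,086.06 × 1.3240 = CAD 247,701.94
CAD 247,701.94 × 0.71160 = EUR 176,264.70

EUR 176,264.70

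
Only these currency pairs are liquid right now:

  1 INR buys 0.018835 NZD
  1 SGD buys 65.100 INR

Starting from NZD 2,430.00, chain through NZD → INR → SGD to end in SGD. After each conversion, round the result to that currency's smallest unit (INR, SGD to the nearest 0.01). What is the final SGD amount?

NZD 2,430.00 ÷ 0.018835 = INR 129,015.13
INR 129,015.13 ÷ 65.100 = SGD 1,981.80

SGD 1,981.80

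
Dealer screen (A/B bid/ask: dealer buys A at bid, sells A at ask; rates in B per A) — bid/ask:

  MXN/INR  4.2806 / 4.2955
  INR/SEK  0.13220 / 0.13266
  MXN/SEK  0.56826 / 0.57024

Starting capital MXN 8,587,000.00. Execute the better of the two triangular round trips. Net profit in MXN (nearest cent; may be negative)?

Net result: MXN -23,824.72 (no profitable arbitrage after spreads)

Best loop MXN → SEK → INR → MXN:
MXN 8,587,000.00 × 0.56826 (sell MXN at bid) = SEK 4,879,648.62
SEK 4,879,648.62 ÷ 0.13266 (buy INR at ask) = INR 36,783,119.40
INR 36,783,119.40 ÷ 4.2955 (buy MXN at ask) = MXN 8,563,175.28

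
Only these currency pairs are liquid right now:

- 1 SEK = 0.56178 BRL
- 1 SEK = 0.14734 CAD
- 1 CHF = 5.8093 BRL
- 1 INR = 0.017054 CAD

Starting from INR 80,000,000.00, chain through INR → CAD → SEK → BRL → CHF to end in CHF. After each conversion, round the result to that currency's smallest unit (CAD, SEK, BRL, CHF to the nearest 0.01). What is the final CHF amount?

CHF 895,443.21

INR 80,000,000.00 × 0.017054 = CAD 1,364,320.00
CAD 1,364,320.00 ÷ 0.14734 = SEK 9,259,671.51
SEK 9,259,671.51 × 0.56178 = BRL 5,201,898.26
BRL 5,201,898.26 ÷ 5.8093 = CHF 895,443.21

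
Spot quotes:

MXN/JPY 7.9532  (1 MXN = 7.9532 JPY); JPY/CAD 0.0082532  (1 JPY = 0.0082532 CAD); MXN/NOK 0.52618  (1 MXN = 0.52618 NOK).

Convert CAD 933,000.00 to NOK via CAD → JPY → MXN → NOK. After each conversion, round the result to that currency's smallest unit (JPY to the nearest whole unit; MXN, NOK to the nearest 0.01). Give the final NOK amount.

CAD 933,000.00 ÷ 0.0082532 = JPY 113,047,061
JPY 113,047,061 ÷ 7.9532 = MXN 14,214,034.73
MXN 14,214,034.73 × 0.52618 = NOK 7,479,140.79

NOK 7,479,140.79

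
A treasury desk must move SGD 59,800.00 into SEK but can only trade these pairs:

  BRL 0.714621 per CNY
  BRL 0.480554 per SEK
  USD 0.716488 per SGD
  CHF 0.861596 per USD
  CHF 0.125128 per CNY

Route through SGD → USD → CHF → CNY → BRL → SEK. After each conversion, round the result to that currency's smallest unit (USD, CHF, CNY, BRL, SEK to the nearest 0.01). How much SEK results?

SEK 438,725.39

SGD 59,800.00 × 0.716488 = USD 42,845.98
USD 42,845.98 × 0.861596 = CHF 36,915.92
CHF 36,915.92 ÷ 0.125128 = CNY 295,025.25
CNY 295,025.25 × 0.714621 = BRL 210,831.24
BRL 210,831.24 ÷ 0.480554 = SEK 438,725.39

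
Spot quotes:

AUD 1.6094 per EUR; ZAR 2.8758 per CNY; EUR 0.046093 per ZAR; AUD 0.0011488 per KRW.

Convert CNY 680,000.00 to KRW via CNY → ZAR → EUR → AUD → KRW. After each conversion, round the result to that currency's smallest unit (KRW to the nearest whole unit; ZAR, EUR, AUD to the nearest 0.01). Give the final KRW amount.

KRW 126,276,384

CNY 680,000.00 × 2.8758 = ZAR 1,955,544.00
ZAR 1,955,544.00 × 0.046093 = EUR 90,136.89
EUR 90,136.89 × 1.6094 = AUD 145,066.31
AUD 145,066.31 ÷ 0.0011488 = KRW 126,276,384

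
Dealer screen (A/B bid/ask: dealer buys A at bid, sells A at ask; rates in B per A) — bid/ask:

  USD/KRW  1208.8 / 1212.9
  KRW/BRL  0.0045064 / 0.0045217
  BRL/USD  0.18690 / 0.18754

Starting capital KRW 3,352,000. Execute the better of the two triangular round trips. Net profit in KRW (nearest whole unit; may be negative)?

Best loop KRW → BRL → USD → KRW:
KRW 3,352,000 × 0.0045064 (sell KRW at bid) = BRL 15,105.45
BRL 15,105.45 × 0.18690 (sell BRL at bid) = USD 2,823.21
USD 2,823.21 × 1208.8 (sell USD at bid) = KRW 3,412,695

Net profit: KRW 60,695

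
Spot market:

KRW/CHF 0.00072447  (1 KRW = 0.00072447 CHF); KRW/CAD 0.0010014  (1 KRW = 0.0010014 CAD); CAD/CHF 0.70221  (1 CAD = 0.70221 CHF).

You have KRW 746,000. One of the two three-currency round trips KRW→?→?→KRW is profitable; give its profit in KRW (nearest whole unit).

Profit: KRW 22,572

Profitable loop is KRW → CHF → CAD → KRW:
KRW 746,000 × 0.00072447 = CHF 540.45
CHF 540.45 ÷ 0.70221 = CAD 769.65
CAD 769.65 ÷ 0.0010014 = KRW 768,572
Profit = KRW 768,572 − KRW 746,000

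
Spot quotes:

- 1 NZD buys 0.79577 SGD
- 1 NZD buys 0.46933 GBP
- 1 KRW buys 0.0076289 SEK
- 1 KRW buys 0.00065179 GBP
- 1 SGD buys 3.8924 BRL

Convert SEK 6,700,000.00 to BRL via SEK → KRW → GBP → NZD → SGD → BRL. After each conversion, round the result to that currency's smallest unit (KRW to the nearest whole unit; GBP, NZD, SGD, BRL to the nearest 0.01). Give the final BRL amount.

BRL 3,777,872.36

SEK 6,700,000.00 ÷ 0.0076289 = KRW 878,239,327
KRW 878,239,327 × 0.00065179 = GBP 572,427.61
GBP 572,427.61 ÷ 0.46933 = NZD 1,219,669.76
NZD 1,219,669.76 × 0.79577 = SGD 970,576.60
SGD 970,576.60 × 3.8924 = BRL 3,777,872.36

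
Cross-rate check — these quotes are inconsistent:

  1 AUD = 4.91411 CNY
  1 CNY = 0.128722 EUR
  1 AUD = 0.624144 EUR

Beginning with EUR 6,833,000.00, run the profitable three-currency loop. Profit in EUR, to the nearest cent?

Profitable loop is EUR → AUD → CNY → EUR:
EUR 6,833,000.00 ÷ 0.624144 = AUD 10,947,794.10
AUD 10,947,794.10 × 4.91411 = CNY 53,798,664.46
CNY 53,798,664.46 × 0.128722 = EUR 6,925,071.69
Profit = EUR 6,925,071.69 − EUR 6,833,000.00

Profit: EUR 92,071.69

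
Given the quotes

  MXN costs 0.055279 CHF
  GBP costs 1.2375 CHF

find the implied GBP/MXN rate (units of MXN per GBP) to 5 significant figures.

1 GBP × 1.2375 = 1.2375 CHF
1.2375 CHF ÷ 0.055279 = 22.3864 MXN

GBP/MXN = 22.386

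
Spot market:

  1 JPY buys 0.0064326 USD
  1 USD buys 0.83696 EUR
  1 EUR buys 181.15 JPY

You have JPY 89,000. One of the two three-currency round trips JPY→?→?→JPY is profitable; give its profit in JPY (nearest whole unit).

Profitable loop is JPY → EUR → USD → JPY:
JPY 89,000 ÷ 181.15 = EUR 491.31
EUR 491.31 ÷ 0.83696 = USD 587.01
USD 587.01 ÷ 0.0064326 = JPY 91,256
Profit = JPY 91,256 − JPY 89,000

Profit: JPY 2,256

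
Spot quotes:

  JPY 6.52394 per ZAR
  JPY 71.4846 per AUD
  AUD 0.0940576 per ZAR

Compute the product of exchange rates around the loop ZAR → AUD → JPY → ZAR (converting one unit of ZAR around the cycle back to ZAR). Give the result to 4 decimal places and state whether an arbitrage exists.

1.0306 (arbitrage exists)

Around ZAR → AUD → JPY → ZAR: 1 × 0.0940576 × 71.4846 ÷ 6.52394 = 1.030615
Product > 1; profitable direction is ZAR → AUD → JPY → ZAR.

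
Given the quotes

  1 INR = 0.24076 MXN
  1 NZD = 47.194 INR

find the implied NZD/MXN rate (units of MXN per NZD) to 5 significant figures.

1 NZD × 47.194 = 47.194 INR
47.194 INR × 0.24076 = 11.3624 MXN

NZD/MXN = 11.362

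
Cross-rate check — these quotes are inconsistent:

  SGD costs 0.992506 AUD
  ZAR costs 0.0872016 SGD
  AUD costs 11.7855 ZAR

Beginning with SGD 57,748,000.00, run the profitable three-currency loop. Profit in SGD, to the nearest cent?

Profit: SGD 1,155,697.13

Profitable loop is SGD → AUD → ZAR → SGD:
SGD 57,748,000.00 × 0.992506 = AUD 57,315,236.49
AUD 57,315,236.49 × 11.7855 = ZAR 675,488,719.63
ZAR 675,488,719.63 × 0.0872016 = SGD 58,903,697.13
Profit = SGD 58,903,697.13 − SGD 57,748,000.00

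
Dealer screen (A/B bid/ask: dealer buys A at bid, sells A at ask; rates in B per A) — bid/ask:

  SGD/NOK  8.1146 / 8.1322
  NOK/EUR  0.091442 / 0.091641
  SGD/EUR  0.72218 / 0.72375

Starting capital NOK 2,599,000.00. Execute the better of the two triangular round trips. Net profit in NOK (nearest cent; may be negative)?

Best loop NOK → EUR → SGD → NOK:
NOK 2,599,000.00 × 0.091442 (sell NOK at bid) = EUR 237,657.76
EUR 237,657.76 ÷ 0.72375 (buy SGD at ask) = SGD 328,369.96
SGD 328,369.96 × 8.1146 (sell SGD at bid) = NOK 2,664,590.87

Net profit: NOK 65,590.87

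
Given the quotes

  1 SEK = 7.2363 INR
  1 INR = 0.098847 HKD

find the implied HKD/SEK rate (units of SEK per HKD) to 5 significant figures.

HKD/SEK = 1.3980

1 HKD ÷ 0.098847 = 10.1166 INR
10.1166 INR ÷ 7.2363 = 1.39804 SEK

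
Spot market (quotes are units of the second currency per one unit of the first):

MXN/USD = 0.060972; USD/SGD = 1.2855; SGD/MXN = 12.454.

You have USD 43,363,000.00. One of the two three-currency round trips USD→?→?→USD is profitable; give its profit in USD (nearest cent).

Profit: USD 1,060,005.42

Profitable loop is USD → MXN → SGD → USD:
USD 43,363,000.00 ÷ 0.060972 = MXN 711,195,302.76
MXN 711,195,302.76 ÷ 12.454 = SGD 57,105,773.47
SGD 57,105,773.47 ÷ 1.2855 = USD 44,423,005.42
Profit = USD 44,423,005.42 − USD 43,363,000.00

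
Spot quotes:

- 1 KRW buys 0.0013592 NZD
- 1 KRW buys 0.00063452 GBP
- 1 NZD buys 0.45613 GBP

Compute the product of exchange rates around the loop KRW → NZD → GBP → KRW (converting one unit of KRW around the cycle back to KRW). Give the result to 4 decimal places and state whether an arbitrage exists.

0.9771 (arbitrage exists)

Around KRW → NZD → GBP → KRW: 1 × 0.0013592 × 0.45613 ÷ 0.00063452 = 0.977072
Product < 1; profitable direction is KRW → GBP → NZD → KRW.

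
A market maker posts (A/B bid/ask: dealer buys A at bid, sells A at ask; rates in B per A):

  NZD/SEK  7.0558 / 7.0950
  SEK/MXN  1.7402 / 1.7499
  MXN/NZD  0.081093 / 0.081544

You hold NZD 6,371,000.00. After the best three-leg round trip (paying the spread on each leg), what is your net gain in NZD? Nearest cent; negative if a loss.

Net result: NZD -27,391.12 (no profitable arbitrage after spreads)

Best loop NZD → SEK → MXN → NZD:
NZD 6,371,000.00 × 7.0558 (sell NZD at bid) = SEK 44,952,501.80
SEK 44,952,501.80 × 1.7402 (sell SEK at bid) = MXN 78,226,343.63
MXN 78,226,343.63 × 0.081093 (sell MXN at bid) = NZD 6,343,608.88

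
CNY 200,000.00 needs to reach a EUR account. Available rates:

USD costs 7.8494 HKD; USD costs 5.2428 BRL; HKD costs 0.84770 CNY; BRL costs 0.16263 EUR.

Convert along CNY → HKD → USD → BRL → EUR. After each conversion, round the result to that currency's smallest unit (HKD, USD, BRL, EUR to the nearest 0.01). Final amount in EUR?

CNY 200,000.00 ÷ 0.84770 = HKD 235,932.52
HKD 235,932.52 ÷ 7.8494 = USD 30,057.40
USD 30,057.40 × 5.2428 = BRL 157,584.94
BRL 157,584.94 × 0.16263 = EUR 25,628.04

EUR 25,628.04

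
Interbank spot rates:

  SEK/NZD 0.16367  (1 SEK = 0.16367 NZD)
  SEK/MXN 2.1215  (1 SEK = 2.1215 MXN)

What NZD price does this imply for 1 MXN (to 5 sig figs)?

MXN/NZD = 0.077148

1 MXN ÷ 2.1215 = 0.471365 SEK
0.471365 SEK × 0.16367 = 0.0771482 NZD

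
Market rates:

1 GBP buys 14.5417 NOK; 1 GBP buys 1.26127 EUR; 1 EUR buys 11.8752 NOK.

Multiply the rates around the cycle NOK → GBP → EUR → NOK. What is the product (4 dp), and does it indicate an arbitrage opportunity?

Around NOK → GBP → EUR → NOK: 1 ÷ 14.5417 × 1.26127 × 11.8752 = 1.029992
Product > 1; profitable direction is NOK → GBP → EUR → NOK.

1.0300 (arbitrage exists)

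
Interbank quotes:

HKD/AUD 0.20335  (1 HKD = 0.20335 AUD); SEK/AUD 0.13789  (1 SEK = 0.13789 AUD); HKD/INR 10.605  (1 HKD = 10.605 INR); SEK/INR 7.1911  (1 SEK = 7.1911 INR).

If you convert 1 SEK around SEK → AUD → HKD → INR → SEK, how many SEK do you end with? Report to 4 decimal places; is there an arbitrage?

Around SEK → AUD → HKD → INR → SEK: 1 × 0.13789 ÷ 0.20335 × 10.605 ÷ 7.1911 = 1.000009
Product ≈ 1 (deviation 0.001%, within rounding noise).

1.0000 (no arbitrage)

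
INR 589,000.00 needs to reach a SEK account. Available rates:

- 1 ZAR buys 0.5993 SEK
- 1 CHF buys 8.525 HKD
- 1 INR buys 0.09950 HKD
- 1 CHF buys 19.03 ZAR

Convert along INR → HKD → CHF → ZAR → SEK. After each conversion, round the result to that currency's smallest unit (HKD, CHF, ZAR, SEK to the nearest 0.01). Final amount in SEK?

INR 589,000.00 × 0.09950 = HKD 58,605.50
HKD 58,605.50 ÷ 8.525 = CHF 6,874.55
CHF 6,874.55 × 19.03 = ZAR 130,822.69
ZAR 130,822.69 × 0.5993 = SEK 78,402.04

SEK 78,402.04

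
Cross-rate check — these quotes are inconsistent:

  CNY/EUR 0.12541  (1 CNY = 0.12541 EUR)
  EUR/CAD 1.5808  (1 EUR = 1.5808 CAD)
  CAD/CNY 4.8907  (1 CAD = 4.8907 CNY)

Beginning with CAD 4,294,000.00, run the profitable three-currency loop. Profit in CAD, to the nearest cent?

Profit: CAD 134,757.71

Profitable loop is CAD → EUR → CNY → CAD:
CAD 4,294,000.00 ÷ 1.5808 = EUR 2,716,346.15
EUR 2,716,346.15 ÷ 0.12541 = CNY 21,659,725.33
CNY 21,659,725.33 ÷ 4.8907 = CAD 4,428,757.71
Profit = CAD 4,428,757.71 − CAD 4,294,000.00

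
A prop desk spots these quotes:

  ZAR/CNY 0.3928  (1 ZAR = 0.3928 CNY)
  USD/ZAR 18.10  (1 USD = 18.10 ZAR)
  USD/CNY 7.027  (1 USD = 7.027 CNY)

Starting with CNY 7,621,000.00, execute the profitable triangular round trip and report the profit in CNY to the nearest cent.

Profit: CNY 89,669.03

Profitable loop is CNY → USD → ZAR → CNY:
CNY 7,621,000.00 ÷ 7.027 = USD 1,084,531.09
USD 1,084,531.09 × 18.10 = ZAR 19,630,012.81
ZAR 19,630,012.81 × 0.3928 = CNY 7,710,669.03
Profit = CNY 7,710,669.03 − CNY 7,621,000.00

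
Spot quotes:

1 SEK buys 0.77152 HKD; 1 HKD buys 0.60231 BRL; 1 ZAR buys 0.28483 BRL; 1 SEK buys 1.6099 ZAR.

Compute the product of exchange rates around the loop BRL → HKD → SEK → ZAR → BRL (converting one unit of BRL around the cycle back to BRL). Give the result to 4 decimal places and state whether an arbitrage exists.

Around BRL → HKD → SEK → ZAR → BRL: 1 ÷ 0.60231 ÷ 0.77152 × 1.6099 × 0.28483 = 0.986773
Product < 1; profitable direction is BRL → ZAR → SEK → HKD → BRL.

0.9868 (arbitrage exists)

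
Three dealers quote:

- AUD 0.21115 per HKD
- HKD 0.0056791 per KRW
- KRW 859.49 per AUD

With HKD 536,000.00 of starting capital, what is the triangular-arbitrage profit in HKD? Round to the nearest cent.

Profit: HKD 16,428.68

Profitable loop is HKD → AUD → KRW → HKD:
HKD 536,000.00 × 0.21115 = AUD 113,176.40
AUD 113,176.40 × 859.49 = KRW 97,273,984
KRW 97,273,984 × 0.0056791 = HKD 552,428.68
Profit = HKD 552,428.68 − HKD 536,000.00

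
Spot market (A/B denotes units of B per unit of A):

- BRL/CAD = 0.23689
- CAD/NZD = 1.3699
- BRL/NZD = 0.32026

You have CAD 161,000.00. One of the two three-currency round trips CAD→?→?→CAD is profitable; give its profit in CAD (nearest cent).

Profit: CAD 2,139.37

Profitable loop is CAD → NZD → BRL → CAD:
CAD 161,000.00 × 1.3699 = NZD 220,553.90
NZD 220,553.90 ÷ 0.32026 = BRL 688,671.39
BRL 688,671.39 × 0.23689 = CAD 163,139.37
Profit = CAD 163,139.37 − CAD 161,000.00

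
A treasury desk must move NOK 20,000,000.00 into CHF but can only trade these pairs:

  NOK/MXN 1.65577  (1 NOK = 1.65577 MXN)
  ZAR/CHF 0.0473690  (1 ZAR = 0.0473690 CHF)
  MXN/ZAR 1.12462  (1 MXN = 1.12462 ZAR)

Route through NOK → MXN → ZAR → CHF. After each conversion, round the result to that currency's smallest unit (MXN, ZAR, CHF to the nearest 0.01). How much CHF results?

NOK 20,000,000.00 × 1.65577 = MXN 33,115,400.00
MXN 33,115,400.00 × 1.12462 = ZAR 37,242,241.15
ZAR 37,242,241.15 × 0.0473690 = CHF 1,764,127.72

CHF 1,764,127.72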